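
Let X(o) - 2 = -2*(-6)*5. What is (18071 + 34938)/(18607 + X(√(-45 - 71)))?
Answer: 53009/18669 ≈ 2.8394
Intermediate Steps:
X(o) = 62 (X(o) = 2 - 2*(-6)*5 = 2 + 12*5 = 2 + 60 = 62)
(18071 + 34938)/(18607 + X(√(-45 - 71))) = (18071 + 34938)/(18607 + 62) = 53009/18669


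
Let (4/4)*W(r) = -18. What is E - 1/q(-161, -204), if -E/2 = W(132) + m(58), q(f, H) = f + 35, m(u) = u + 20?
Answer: -15119/126 ≈ -119.99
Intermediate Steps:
m(u) = 20 + u
q(f, H) = 35 + f
W(r) = -18
E = -120 (E = -2*(-18 + (20 + 58)) = -2*(-18 + 78) = -2*60 = -120)
E - 1/q(-161, -204) = -120 - 1/(35 - 161) = -120 - 1/(-126) = -120 - 1*(-1/126) = -120 + 1/126 = -15119/126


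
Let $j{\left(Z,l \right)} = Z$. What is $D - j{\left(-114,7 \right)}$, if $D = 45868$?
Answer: $45982$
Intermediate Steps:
$D - j{\left(-114,7 \right)} = 45868 - -114 = 45868 + 114 = 45982$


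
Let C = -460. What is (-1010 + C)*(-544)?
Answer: 799680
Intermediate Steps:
(-1010 + C)*(-544) = (-1010 - 460)*(-544) = -1470*(-544) = 799680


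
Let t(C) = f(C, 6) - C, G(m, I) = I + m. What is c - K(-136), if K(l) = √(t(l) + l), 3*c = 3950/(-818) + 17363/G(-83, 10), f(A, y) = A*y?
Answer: -2415214/29857 - 4*I*√51 ≈ -80.893 - 28.566*I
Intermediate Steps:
c = -2415214/29857 (c = (3950/(-818) + 17363/(10 - 83))/3 = (3950*(-1/818) + 17363/(-73))/3 = (-1975/409 + 17363*(-1/73))/3 = (-1975/409 - 17363/73)/3 = (⅓)*(-7245642/29857) = -2415214/29857 ≈ -80.893)
t(C) = 5*C (t(C) = C*6 - C = 6*C - C = 5*C)
K(l) = √6*√l (K(l) = √(5*l + l) = √(6*l) = √6*√l)
c - K(-136) = -2415214/29857 - √6*√(-136) = -2415214/29857 - √6*2*I*√34 = -2415214/29857 - 4*I*√51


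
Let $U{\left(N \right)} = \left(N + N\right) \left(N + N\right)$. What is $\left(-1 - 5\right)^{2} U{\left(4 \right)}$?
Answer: $2304$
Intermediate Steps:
$U{\left(N \right)} = 4 N^{2}$ ($U{\left(N \right)} = 2 N 2 N = 4 N^{2}$)
$\left(-1 - 5\right)^{2} U{\left(4 \right)} = \left(-1 - 5\right)^{2} \cdot 4 \cdot 4^{2} = \left(-6\right)^{2} \cdot 4 \cdot 16 = 36 \cdot 64 = 2304$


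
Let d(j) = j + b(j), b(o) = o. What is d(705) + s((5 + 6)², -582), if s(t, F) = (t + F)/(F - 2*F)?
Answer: 820159/582 ≈ 1409.2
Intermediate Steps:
d(j) = 2*j (d(j) = j + j = 2*j)
s(t, F) = -(F + t)/F (s(t, F) = (F + t)/((-F)) = (F + t)*(-1/F) = -(F + t)/F)
d(705) + s((5 + 6)², -582) = 2*705 + (-1*(-582) - (5 + 6)²)/(-582) = 1410 - (582 - 1*11²)/582 = 1410 - (582 - 1*121)/582 = 1410 - (582 - 121)/582 = 1410 - 1/582*461 = 1410 - 461/582 = 820159/582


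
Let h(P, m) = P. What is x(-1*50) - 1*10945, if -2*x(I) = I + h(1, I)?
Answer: -21841/2 ≈ -10921.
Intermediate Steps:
x(I) = -1/2 - I/2 (x(I) = -(I + 1)/2 = -(1 + I)/2 = -1/2 - I/2)
x(-1*50) - 1*10945 = (-1/2 - (-1)*50/2) - 1*10945 = (-1/2 - 1/2*(-50)) - 10945 = (-1/2 + 25) - 10945 = 49/2 - 10945 = -21841/2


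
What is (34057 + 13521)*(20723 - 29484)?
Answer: -416830858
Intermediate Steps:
(34057 + 13521)*(20723 - 29484) = 47578*(-8761) = -416830858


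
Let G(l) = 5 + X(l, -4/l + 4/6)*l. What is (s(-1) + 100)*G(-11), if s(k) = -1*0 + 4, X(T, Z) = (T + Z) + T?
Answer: 73528/3 ≈ 24509.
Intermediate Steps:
X(T, Z) = Z + 2*T
s(k) = 4 (s(k) = 0 + 4 = 4)
G(l) = 5 + l*(⅔ - 4/l + 2*l) (G(l) = 5 + ((-4/l + 4/6) + 2*l)*l = 5 + ((-4/l + 4*(⅙)) + 2*l)*l = 5 + ((-4/l + ⅔) + 2*l)*l = 5 + ((⅔ - 4/l) + 2*l)*l = 5 + (⅔ - 4/l + 2*l)*l = 5 + l*(⅔ - 4/l + 2*l))
(s(-1) + 100)*G(-11) = (4 + 100)*(1 + 2*(-11)² + (⅔)*(-11)) = 104*(1 + 2*121 - 22/3) = 104*(1 + 242 - 22/3) = 104*(707/3) = 73528/3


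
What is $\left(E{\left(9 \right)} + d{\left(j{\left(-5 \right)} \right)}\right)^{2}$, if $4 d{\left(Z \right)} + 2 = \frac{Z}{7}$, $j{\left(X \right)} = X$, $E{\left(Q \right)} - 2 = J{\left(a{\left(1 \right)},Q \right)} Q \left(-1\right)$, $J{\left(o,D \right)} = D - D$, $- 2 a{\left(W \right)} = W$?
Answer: $\frac{1369}{784} \approx 1.7462$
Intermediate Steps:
$a{\left(W \right)} = - \frac{W}{2}$
$J{\left(o,D \right)} = 0$
$E{\left(Q \right)} = 2$ ($E{\left(Q \right)} = 2 + 0 Q \left(-1\right) = 2 + 0 \left(-1\right) = 2 + 0 = 2$)
$d{\left(Z \right)} = - \frac{1}{2} + \frac{Z}{28}$ ($d{\left(Z \right)} = - \frac{1}{2} + \frac{Z \frac{1}{7}}{4} = - \frac{1}{2} + \frac{\frac{1}{7} Z}{4} = - \frac{1}{2} + \frac{Z}{28}$)
$\left(E{\left(9 \right)} + d{\left(j{\left(-5 \right)} \right)}\right)^{2} = \left(2 + \left(- \frac{1}{2} + \frac{1}{28} \left(-5\right)\right)\right)^{2} = \left(2 - \frac{19}{28}\right)^{2} = \left(\frac{37}{28}\right)^{2} = \frac{1369}{784}$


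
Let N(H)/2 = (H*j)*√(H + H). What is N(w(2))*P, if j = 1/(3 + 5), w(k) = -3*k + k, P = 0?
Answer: 0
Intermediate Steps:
w(k) = -2*k
j = ⅛ (j = 1/8 = ⅛ ≈ 0.12500)
N(H) = √2*H^(3/2)/4 (N(H) = 2*((H*(⅛))*√(H + H)) = 2*((H/8)*√(2*H)) = 2*((H/8)*(√2*√H)) = 2*(√2*H^(3/2)/8) = √2*H^(3/2)/4)
N(w(2))*P = (√2*(-2*2)^(3/2)/4)*0 = (√2*(-4)^(3/2)/4)*0 = (√2*(-8*I)/4)*0 = -2*I*√2*0 = 0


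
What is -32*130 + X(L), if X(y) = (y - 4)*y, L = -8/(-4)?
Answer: -4164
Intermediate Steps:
L = 2 (L = -8*(-¼) = 2)
X(y) = y*(-4 + y) (X(y) = (-4 + y)*y = y*(-4 + y))
-32*130 + X(L) = -32*130 + 2*(-4 + 2) = -4160 + 2*(-2) = -4160 - 4 = -4164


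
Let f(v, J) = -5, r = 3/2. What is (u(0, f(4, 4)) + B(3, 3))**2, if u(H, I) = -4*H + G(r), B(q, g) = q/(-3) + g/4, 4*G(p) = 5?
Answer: 1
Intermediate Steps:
r = 3/2 (r = 3*(1/2) = 3/2 ≈ 1.5000)
G(p) = 5/4 (G(p) = (1/4)*5 = 5/4)
B(q, g) = -q/3 + g/4 (B(q, g) = q*(-1/3) + g*(1/4) = -q/3 + g/4)
u(H, I) = 5/4 - 4*H (u(H, I) = -4*H + 5/4 = 5/4 - 4*H)
(u(0, f(4, 4)) + B(3, 3))**2 = ((5/4 - 4*0) + (-1/3*3 + (1/4)*3))**2 = ((5/4 + 0) + (-1 + 3/4))**2 = (5/4 - 1/4)**2 = 1**2 = 1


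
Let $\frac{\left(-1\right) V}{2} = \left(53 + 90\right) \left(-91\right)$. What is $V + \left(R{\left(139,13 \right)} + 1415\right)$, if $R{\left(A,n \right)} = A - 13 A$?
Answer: $25773$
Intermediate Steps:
$R{\left(A,n \right)} = - 12 A$ ($R{\left(A,n \right)} = A - 13 A = - 12 A$)
$V = 26026$ ($V = - 2 \left(53 + 90\right) \left(-91\right) = - 2 \cdot 143 \left(-91\right) = \left(-2\right) \left(-13013\right) = 26026$)
$V + \left(R{\left(139,13 \right)} + 1415\right) = 26026 + \left(\left(-12\right) 139 + 1415\right) = 26026 + \left(-1668 + 1415\right) = 26026 - 253 = 25773$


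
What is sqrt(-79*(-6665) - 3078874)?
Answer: I*sqrt(2552339) ≈ 1597.6*I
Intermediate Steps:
sqrt(-79*(-6665) - 3078874) = sqrt(526535 - 3078874) = sqrt(-2552339) = I*sqrt(2552339)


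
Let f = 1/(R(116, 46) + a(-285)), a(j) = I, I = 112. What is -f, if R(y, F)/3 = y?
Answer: -1/460 ≈ -0.0021739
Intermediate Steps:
R(y, F) = 3*y
a(j) = 112
f = 1/460 (f = 1/(3*116 + 112) = 1/(348 + 112) = 1/460 ≈ 0.0021739)
-f = -1*1/460 = -1/460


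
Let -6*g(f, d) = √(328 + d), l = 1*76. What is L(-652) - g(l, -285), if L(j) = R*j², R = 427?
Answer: 181519408 + √43/6 ≈ 1.8152e+8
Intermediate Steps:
l = 76
L(j) = 427*j²
g(f, d) = -√(328 + d)/6
L(-652) - g(l, -285) = 427*(-652)² - (-1)*√(328 - 285)/6 = 427*425104 - (-1)*√43/6 = 181519408 + √43/6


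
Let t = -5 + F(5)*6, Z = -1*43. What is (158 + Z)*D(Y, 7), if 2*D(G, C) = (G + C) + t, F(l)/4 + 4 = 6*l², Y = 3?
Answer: 403535/2 ≈ 2.0177e+5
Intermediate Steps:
F(l) = -16 + 24*l² (F(l) = -16 + 4*(6*l²) = -16 + 24*l²)
Z = -43
t = 3499 (t = -5 + (-16 + 24*5²)*6 = -5 + (-16 + 24*25)*6 = -5 + (-16 + 600)*6 = -5 + 584*6 = -5 + 3504 = 3499)
D(G, C) = 3499/2 + C/2 + G/2 (D(G, C) = ((G + C) + 3499)/2 = ((C + G) + 3499)/2 = (3499 + C + G)/2 = 3499/2 + C/2 + G/2)
(158 + Z)*D(Y, 7) = (158 - 43)*(3499/2 + (½)*7 + (½)*3) = 115*(3499/2 + 7/2 + 3/2) = 115*(3509/2) = 403535/2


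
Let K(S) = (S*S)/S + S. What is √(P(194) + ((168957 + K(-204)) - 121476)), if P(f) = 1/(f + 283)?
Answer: √1190052566/159 ≈ 216.96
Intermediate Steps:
K(S) = 2*S (K(S) = S²/S + S = S + S = 2*S)
P(f) = 1/(283 + f)
√(P(194) + ((168957 + K(-204)) - 121476)) = √(1/(283 + 194) + ((168957 + 2*(-204)) - 121476)) = √(1/477 + ((168957 - 408) - 121476)) = √(1/477 + (168549 - 121476)) = √(1/477 + 47073) = √(22453822/477) = √1190052566/159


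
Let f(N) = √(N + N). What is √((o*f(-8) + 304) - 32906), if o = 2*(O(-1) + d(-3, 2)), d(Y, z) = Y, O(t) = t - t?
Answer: √(-32602 - 24*I) ≈ 0.0665 - 180.56*I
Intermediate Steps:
O(t) = 0
f(N) = √2*√N (f(N) = √(2*N) = √2*√N)
o = -6 (o = 2*(0 - 3) = 2*(-3) = -6)
√((o*f(-8) + 304) - 32906) = √((-6*√2*√(-8) + 304) - 32906) = √((-6*√2*2*I*√2 + 304) - 32906) = √((-24*I + 304) - 32906) = √((304 - 24*I) - 32906) = √(-32602 - 24*I)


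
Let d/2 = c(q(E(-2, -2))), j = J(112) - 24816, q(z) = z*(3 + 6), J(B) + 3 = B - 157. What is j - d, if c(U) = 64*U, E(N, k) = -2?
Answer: -22560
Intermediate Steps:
J(B) = -160 + B (J(B) = -3 + (B - 157) = -3 + (-157 + B) = -160 + B)
q(z) = 9*z (q(z) = z*9 = 9*z)
j = -24864 (j = (-160 + 112) - 24816 = -48 - 24816 = -24864)
d = -2304 (d = 2*(64*(9*(-2))) = 2*(64*(-18)) = 2*(-1152) = -2304)
j - d = -24864 - 1*(-2304) = -24864 + 2304 = -22560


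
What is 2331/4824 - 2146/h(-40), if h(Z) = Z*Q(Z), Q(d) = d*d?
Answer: 1107891/2144000 ≈ 0.51674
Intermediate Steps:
Q(d) = d²
h(Z) = Z³ (h(Z) = Z*Z² = Z³)
2331/4824 - 2146/h(-40) = 2331/4824 - 2146/((-40)³) = 2331*(1/4824) - 2146/(-64000) = 259/536 - 2146*(-1/64000) = 259/536 + 1073/32000 = 1107891/2144000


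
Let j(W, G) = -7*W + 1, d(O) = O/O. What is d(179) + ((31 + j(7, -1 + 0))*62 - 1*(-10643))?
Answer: 9590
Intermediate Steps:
d(O) = 1
j(W, G) = 1 - 7*W
d(179) + ((31 + j(7, -1 + 0))*62 - 1*(-10643)) = 1 + ((31 + (1 - 7*7))*62 - 1*(-10643)) = 1 + ((31 + (1 - 49))*62 + 10643) = 1 + ((31 - 48)*62 + 10643) = 1 + (-17*62 + 10643) = 1 + (-1054 + 10643) = 1 + 9589 = 9590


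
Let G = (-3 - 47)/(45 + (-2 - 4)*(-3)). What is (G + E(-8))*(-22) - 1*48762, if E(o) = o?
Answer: -3059818/63 ≈ -48569.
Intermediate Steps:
G = -50/63 (G = -50/(45 - 6*(-3)) = -50/(45 + 18) = -50/63 ≈ -0.79365)
(G + E(-8))*(-22) - 1*48762 = (-50/63 - 8)*(-22) - 1*48762 = -554/63*(-22) - 48762 = 12188/63 - 48762 = -3059818/63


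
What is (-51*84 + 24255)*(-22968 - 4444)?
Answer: -547445052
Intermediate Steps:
(-51*84 + 24255)*(-22968 - 4444) = (-4284 + 24255)*(-27412) = 19971*(-27412) = -547445052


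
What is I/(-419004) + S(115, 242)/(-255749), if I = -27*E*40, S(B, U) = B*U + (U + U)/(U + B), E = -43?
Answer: -2266240712/10317170409 ≈ -0.21966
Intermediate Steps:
S(B, U) = B*U + 2*U/(B + U) (S(B, U) = B*U + (2*U)/(B + U) = B*U + 2*U/(B + U))
I = 46440 (I = -27*(-43)*40 = 1161*40 = 46440)
I/(-419004) + S(115, 242)/(-255749) = 46440/(-419004) + (242*(2 + 115² + 115*242)/(115 + 242))/(-255749) = 46440*(-1/419004) + (242*(2 + 13225 + 27830)/357)*(-1/255749) = -1290/11639 + (242*(1/357)*41057)*(-1/255749) = -1290/11639 + (9935794/357)*(-1/255749) = -1290/11639 - 9935794/91302393 = -2266240712/10317170409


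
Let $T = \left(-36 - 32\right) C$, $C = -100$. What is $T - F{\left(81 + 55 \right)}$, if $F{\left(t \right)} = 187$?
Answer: $6613$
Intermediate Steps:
$T = 6800$ ($T = \left(-36 - 32\right) \left(-100\right) = \left(-68\right) \left(-100\right) = 6800$)
$T - F{\left(81 + 55 \right)} = 6800 - 187 = 6613$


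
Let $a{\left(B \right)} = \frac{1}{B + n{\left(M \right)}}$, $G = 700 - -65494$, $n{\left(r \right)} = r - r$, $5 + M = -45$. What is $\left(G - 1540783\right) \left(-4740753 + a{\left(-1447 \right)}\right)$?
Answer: $\frac{10115488241797688}{1447} \approx 6.9907 \cdot 10^{12}$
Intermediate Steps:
$M = -50$ ($M = -5 - 45 = -50$)
$n{\left(r \right)} = 0$
$G = 66194$ ($G = 700 + 65494 = 66194$)
$a{\left(B \right)} = \frac{1}{B}$ ($a{\left(B \right)} = \frac{1}{B + 0} = \frac{1}{B}$)
$\left(G - 1540783\right) \left(-4740753 + a{\left(-1447 \right)}\right) = \left(66194 - 1540783\right) \left(-4740753 + \frac{1}{-1447}\right) = - 1474589 \left(-4740753 - \frac{1}{1447}\right) = \left(-1474589\right) \left(- \frac{6859869592}{1447}\right) = \frac{10115488241797688}{1447}$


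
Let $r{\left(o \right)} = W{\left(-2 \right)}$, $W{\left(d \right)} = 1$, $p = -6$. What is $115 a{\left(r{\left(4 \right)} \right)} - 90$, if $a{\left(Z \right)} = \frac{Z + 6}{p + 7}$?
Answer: $715$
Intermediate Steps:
$r{\left(o \right)} = 1$
$a{\left(Z \right)} = 6 + Z$ ($a{\left(Z \right)} = \frac{Z + 6}{-6 + 7} = \frac{6 + Z}{1} = \left(6 + Z\right) 1 = 6 + Z$)
$115 a{\left(r{\left(4 \right)} \right)} - 90 = 115 \left(6 + 1\right) - 90 = 115 \cdot 7 - 90 = 805 - 90 = 715$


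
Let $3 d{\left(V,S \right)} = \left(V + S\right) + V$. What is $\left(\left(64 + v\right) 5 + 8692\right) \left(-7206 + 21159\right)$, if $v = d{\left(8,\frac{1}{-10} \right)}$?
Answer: $\frac{252228381}{2} \approx 1.2611 \cdot 10^{8}$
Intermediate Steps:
$d{\left(V,S \right)} = \frac{S}{3} + \frac{2 V}{3}$ ($d{\left(V,S \right)} = \frac{\left(V + S\right) + V}{3} = \frac{\left(S + V\right) + V}{3} = \frac{S + 2 V}{3} = \frac{S}{3} + \frac{2 V}{3}$)
$v = \frac{53}{10}$ ($v = \frac{1}{3 \left(-10\right)} + \frac{2}{3} \cdot 8 = \frac{1}{3} \left(- \frac{1}{10}\right) + \frac{16}{3} = - \frac{1}{30} + \frac{16}{3} = \frac{53}{10} \approx 5.3$)
$\left(\left(64 + v\right) 5 + 8692\right) \left(-7206 + 21159\right) = \left(\left(64 + \frac{53}{10}\right) 5 + 8692\right) \left(-7206 + 21159\right) = \left(\frac{693}{10} \cdot 5 + 8692\right) 13953 = \left(\frac{693}{2} + 8692\right) 13953 = \frac{18077}{2} \cdot 13953 = \frac{252228381}{2}$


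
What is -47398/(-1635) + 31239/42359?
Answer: 2058807647/69256965 ≈ 29.727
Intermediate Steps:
-47398/(-1635) + 31239/42359 = -47398*(-1/1635) + 31239*(1/42359) = 47398/1635 + 31239/42359 = 2058807647/69256965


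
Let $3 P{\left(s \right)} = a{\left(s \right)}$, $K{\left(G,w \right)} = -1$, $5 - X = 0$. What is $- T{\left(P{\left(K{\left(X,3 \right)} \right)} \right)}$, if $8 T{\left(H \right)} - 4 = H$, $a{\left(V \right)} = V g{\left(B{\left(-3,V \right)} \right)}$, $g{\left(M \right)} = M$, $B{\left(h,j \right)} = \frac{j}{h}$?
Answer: $- \frac{35}{72} \approx -0.48611$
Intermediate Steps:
$X = 5$ ($X = 5 - 0 = 5 + 0 = 5$)
$a{\left(V \right)} = - \frac{V^{2}}{3}$ ($a{\left(V \right)} = V \frac{V}{-3} = V V \left(- \frac{1}{3}\right) = V \left(- \frac{V}{3}\right) = - \frac{V^{2}}{3}$)
$P{\left(s \right)} = - \frac{s^{2}}{9}$ ($P{\left(s \right)} = \frac{\left(- \frac{1}{3}\right) s^{2}}{3} = - \frac{s^{2}}{9}$)
$T{\left(H \right)} = \frac{1}{2} + \frac{H}{8}$
$- T{\left(P{\left(K{\left(X,3 \right)} \right)} \right)} = - (\frac{1}{2} + \frac{\left(- \frac{1}{9}\right) \left(-1\right)^{2}}{8}) = - (\frac{1}{2} + \frac{\left(- \frac{1}{9}\right) 1}{8}) = - (\frac{1}{2} + \frac{1}{8} \left(- \frac{1}{9}\right)) = - (\frac{1}{2} - \frac{1}{72}) = \left(-1\right) \frac{35}{72} = - \frac{35}{72}$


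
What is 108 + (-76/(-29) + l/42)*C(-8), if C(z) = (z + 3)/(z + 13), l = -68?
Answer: 65162/609 ≈ 107.00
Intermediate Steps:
C(z) = (3 + z)/(13 + z)
108 + (-76/(-29) + l/42)*C(-8) = 108 + (-76/(-29) - 68/42)*((3 - 8)/(13 - 8)) = 108 + (-76*(-1/29) - 68*1/42)*(-5/5) = 108 + (76/29 - 34/21)*((⅕)*(-5)) = 108 + (610/609)*(-1) = 108 - 610/609 = 65162/609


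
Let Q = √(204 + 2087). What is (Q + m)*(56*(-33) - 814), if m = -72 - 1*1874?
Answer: 5180252 - 2662*√2291 ≈ 5.0528e+6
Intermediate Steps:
m = -1946 (m = -72 - 1874 = -1946)
Q = √2291 ≈ 47.864
(Q + m)*(56*(-33) - 814) = (√2291 - 1946)*(56*(-33) - 814) = (-1946 + √2291)*(-1848 - 814) = (-1946 + √2291)*(-2662) = 5180252 - 2662*√2291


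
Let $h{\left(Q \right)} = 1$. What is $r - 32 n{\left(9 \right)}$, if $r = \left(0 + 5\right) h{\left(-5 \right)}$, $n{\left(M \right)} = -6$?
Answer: $197$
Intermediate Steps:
$r = 5$ ($r = \left(0 + 5\right) 1 = 5 \cdot 1 = 5$)
$r - 32 n{\left(9 \right)} = 5 - -192 = 5 + 192 = 197$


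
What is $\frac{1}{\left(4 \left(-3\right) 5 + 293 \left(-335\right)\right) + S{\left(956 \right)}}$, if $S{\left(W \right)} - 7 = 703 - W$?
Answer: $- \frac{1}{98461} \approx -1.0156 \cdot 10^{-5}$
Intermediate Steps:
$S{\left(W \right)} = 710 - W$ ($S{\left(W \right)} = 7 - \left(-703 + W\right) = 710 - W$)
$\frac{1}{\left(4 \left(-3\right) 5 + 293 \left(-335\right)\right) + S{\left(956 \right)}} = \frac{1}{\left(4 \left(-3\right) 5 + 293 \left(-335\right)\right) + \left(710 - 956\right)} = \frac{1}{\left(\left(-12\right) 5 - 98155\right) + \left(710 - 956\right)} = \frac{1}{\left(-60 - 98155\right) - 246} = \frac{1}{-98215 - 246} = \frac{1}{-98461} = - \frac{1}{98461}$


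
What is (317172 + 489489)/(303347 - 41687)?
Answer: 268887/87220 ≈ 3.0829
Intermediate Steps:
(317172 + 489489)/(303347 - 41687) = 806661/261660 = 806661*(1/261660) = 268887/87220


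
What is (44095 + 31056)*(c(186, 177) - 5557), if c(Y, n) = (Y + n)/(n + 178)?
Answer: -148225728172/355 ≈ -4.1754e+8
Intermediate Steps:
c(Y, n) = (Y + n)/(178 + n)
(44095 + 31056)*(c(186, 177) - 5557) = (44095 + 31056)*((186 + 177)/(178 + 177) - 5557) = 75151*(363/355 - 5557) = 75151*(-1972372/355) = -148225728172/355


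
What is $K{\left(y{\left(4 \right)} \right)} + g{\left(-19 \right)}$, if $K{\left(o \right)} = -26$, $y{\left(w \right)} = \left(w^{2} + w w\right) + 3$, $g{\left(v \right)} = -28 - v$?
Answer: $-35$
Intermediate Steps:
$y{\left(w \right)} = 3 + 2 w^{2}$ ($y{\left(w \right)} = \left(w^{2} + w^{2}\right) + 3 = 2 w^{2} + 3 = 3 + 2 w^{2}$)
$K{\left(y{\left(4 \right)} \right)} + g{\left(-19 \right)} = -26 - 9 = -35$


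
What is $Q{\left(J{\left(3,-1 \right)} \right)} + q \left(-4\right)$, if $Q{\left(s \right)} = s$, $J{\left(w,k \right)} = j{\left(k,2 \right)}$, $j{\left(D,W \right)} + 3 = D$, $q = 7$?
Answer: $-32$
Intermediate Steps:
$j{\left(D,W \right)} = -3 + D$
$J{\left(w,k \right)} = -3 + k$
$Q{\left(J{\left(3,-1 \right)} \right)} + q \left(-4\right) = \left(-3 - 1\right) + 7 \left(-4\right) = -4 - 28 = -32$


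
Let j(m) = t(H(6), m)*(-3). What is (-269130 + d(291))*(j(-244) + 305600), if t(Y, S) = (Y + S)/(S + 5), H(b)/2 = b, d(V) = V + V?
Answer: -19614129333792/239 ≈ -8.2067e+10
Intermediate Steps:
d(V) = 2*V
H(b) = 2*b
t(Y, S) = (S + Y)/(5 + S)
j(m) = -3*(12 + m)/(5 + m) (j(m) = ((m + 2*6)/(5 + m))*(-3) = ((m + 12)/(5 + m))*(-3) = ((12 + m)/(5 + m))*(-3) = -3*(12 + m)/(5 + m))
(-269130 + d(291))*(j(-244) + 305600) = (-269130 + 2*291)*(3*(-12 - 1*(-244))/(5 - 244) + 305600) = (-269130 + 582)*(3*(-12 + 244)/(-239) + 305600) = -268548*(3*(-1/239)*232 + 305600) = -268548*(-696/239 + 305600) = -268548*73037704/239 = -19614129333792/239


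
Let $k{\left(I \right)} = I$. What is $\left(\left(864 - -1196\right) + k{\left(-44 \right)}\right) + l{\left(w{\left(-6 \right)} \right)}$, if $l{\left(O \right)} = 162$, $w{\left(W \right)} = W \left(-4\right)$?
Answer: $2178$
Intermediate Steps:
$w{\left(W \right)} = - 4 W$
$\left(\left(864 - -1196\right) + k{\left(-44 \right)}\right) + l{\left(w{\left(-6 \right)} \right)} = \left(\left(864 - -1196\right) - 44\right) + 162 = \left(\left(864 + 1196\right) - 44\right) + 162 = \left(2060 - 44\right) + 162 = 2016 + 162 = 2178$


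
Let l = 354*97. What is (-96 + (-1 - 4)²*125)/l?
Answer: 3029/34338 ≈ 0.088211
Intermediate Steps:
l = 34338
(-96 + (-1 - 4)²*125)/l = (-96 + (-1 - 4)²*125)/34338 = (-96 + (-5)²*125)*(1/34338) = (-96 + 25*125)*(1/34338) = (-96 + 3125)*(1/34338) = 3029*(1/34338) = 3029/34338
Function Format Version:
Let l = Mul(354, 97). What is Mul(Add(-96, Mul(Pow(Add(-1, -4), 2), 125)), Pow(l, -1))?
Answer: Rational(3029, 34338) ≈ 0.088211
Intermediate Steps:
l = 34338
Mul(Add(-96, Mul(Pow(Add(-1, -4), 2), 125)), Pow(l, -1)) = Mul(Add(-96, Mul(Pow(Add(-1, -4), 2), 125)), Pow(34338, -1)) = Mul(Add(-96, Mul(Pow(-5, 2), 125)), Rational(1, 34338)) = Mul(Add(-96, Mul(25, 125)), Rational(1, 34338)) = Mul(Add(-96, 3125), Rational(1, 34338)) = Mul(3029, Rational(1, 34338)) = Rational(3029, 34338)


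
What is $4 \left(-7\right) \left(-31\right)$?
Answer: $868$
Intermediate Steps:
$4 \left(-7\right) \left(-31\right) = \left(-28\right) \left(-31\right) = 868$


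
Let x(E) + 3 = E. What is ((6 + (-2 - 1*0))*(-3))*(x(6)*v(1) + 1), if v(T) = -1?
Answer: 24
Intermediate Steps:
x(E) = -3 + E
((6 + (-2 - 1*0))*(-3))*(x(6)*v(1) + 1) = ((6 + (-2 - 1*0))*(-3))*((-3 + 6)*(-1) + 1) = ((6 + (-2 + 0))*(-3))*(3*(-1) + 1) = ((6 - 2)*(-3))*(-3 + 1) = (4*(-3))*(-2) = -12*(-2) = 24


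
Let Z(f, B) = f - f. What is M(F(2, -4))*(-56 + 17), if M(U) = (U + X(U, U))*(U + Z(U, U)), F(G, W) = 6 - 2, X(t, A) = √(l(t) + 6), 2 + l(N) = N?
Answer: -624 - 312*√2 ≈ -1065.2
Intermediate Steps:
l(N) = -2 + N
X(t, A) = √(4 + t) (X(t, A) = √((-2 + t) + 6) = √(4 + t))
Z(f, B) = 0
F(G, W) = 4
M(U) = U*(U + √(4 + U)) (M(U) = (U + √(4 + U))*(U + 0) = (U + √(4 + U))*U = U*(U + √(4 + U)))
M(F(2, -4))*(-56 + 17) = (4*(4 + √(4 + 4)))*(-56 + 17) = (4*(4 + √8))*(-39) = (4*(4 + 2*√2))*(-39) = (16 + 8*√2)*(-39) = -624 - 312*√2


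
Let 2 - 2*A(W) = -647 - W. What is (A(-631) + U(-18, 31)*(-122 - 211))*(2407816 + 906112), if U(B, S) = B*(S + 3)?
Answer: 675395096040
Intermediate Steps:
U(B, S) = B*(3 + S)
A(W) = 649/2 + W/2 (A(W) = 1 - (-647 - W)/2 = 1 + (647/2 + W/2) = 649/2 + W/2)
(A(-631) + U(-18, 31)*(-122 - 211))*(2407816 + 906112) = ((649/2 + (½)*(-631)) + (-18*(3 + 31))*(-122 - 211))*(2407816 + 906112) = ((649/2 - 631/2) - 18*34*(-333))*3313928 = (9 - 612*(-333))*3313928 = (9 + 203796)*3313928 = 203805*3313928 = 675395096040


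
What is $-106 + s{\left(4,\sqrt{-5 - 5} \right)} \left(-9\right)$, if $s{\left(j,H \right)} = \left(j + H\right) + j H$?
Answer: $-142 - 45 i \sqrt{10} \approx -142.0 - 142.3 i$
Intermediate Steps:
$s{\left(j,H \right)} = H + j + H j$ ($s{\left(j,H \right)} = \left(H + j\right) + H j = H + j + H j$)
$-106 + s{\left(4,\sqrt{-5 - 5} \right)} \left(-9\right) = -106 + \left(\sqrt{-5 - 5} + 4 + \sqrt{-5 - 5} \cdot 4\right) \left(-9\right) = -106 + \left(\sqrt{-10} + 4 + \sqrt{-10} \cdot 4\right) \left(-9\right) = -106 + \left(i \sqrt{10} + 4 + i \sqrt{10} \cdot 4\right) \left(-9\right) = -106 + \left(i \sqrt{10} + 4 + 4 i \sqrt{10}\right) \left(-9\right) = -106 + \left(4 + 5 i \sqrt{10}\right) \left(-9\right) = -106 - \left(36 + 45 i \sqrt{10}\right) = -142 - 45 i \sqrt{10}$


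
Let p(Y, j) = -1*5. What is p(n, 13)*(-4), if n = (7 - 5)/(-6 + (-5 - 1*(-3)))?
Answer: 20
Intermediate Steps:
n = -1/4 (n = 2/(-6 + (-5 + 3)) = 2/(-6 - 2) = 2/(-8) = 2*(-1/8) = -1/4 ≈ -0.25000)
p(Y, j) = -5
p(n, 13)*(-4) = -5*(-4) = 20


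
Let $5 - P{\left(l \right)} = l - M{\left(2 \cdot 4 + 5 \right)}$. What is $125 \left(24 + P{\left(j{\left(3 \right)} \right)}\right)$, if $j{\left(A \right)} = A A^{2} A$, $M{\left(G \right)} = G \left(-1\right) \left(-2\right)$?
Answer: $-3250$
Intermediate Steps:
$M{\left(G \right)} = 2 G$ ($M{\left(G \right)} = - G \left(-2\right) = 2 G$)
$j{\left(A \right)} = A^{4}$ ($j{\left(A \right)} = A^{3} A = A^{4}$)
$P{\left(l \right)} = 31 - l$ ($P{\left(l \right)} = 5 - \left(l - 2 \left(2 \cdot 4 + 5\right)\right) = 5 - \left(l - 2 \left(8 + 5\right)\right) = 5 - \left(l - 2 \cdot 13\right) = 5 - \left(l - 26\right) = 5 - \left(-26 + l\right) = 31 - l$)
$125 \left(24 + P{\left(j{\left(3 \right)} \right)}\right) = 125 \left(24 + \left(31 - 3^{4}\right)\right) = 125 \left(24 + \left(31 - 81\right)\right) = 125 \left(24 - 50\right) = 125 \left(-26\right) = -3250$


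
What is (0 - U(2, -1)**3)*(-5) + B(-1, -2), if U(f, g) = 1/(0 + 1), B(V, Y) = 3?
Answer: 8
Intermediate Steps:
U(f, g) = 1 (U(f, g) = 1/1 = 1)
(0 - U(2, -1)**3)*(-5) + B(-1, -2) = (0 - 1*1**3)*(-5) + 3 = (0 - 1*1)*(-5) + 3 = (0 - 1)*(-5) + 3 = -1*(-5) + 3 = 5 + 3 = 8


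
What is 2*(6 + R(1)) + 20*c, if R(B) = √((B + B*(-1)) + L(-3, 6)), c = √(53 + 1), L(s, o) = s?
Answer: 12 + 60*√6 + 2*I*√3 ≈ 158.97 + 3.4641*I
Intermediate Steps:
c = 3*√6 (c = √54 = 3*√6 ≈ 7.3485)
R(B) = I*√3 (R(B) = √((B + B*(-1)) - 3) = √((B - B) - 3) = √(0 - 3) = √(-3) = I*√3)
2*(6 + R(1)) + 20*c = 2*(6 + I*√3) + 20*(3*√6) = (12 + 2*I*√3) + 60*√6 = 12 + 60*√6 + 2*I*√3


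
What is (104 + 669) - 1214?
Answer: -441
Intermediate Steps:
(104 + 669) - 1214 = 773 - 1214 = -441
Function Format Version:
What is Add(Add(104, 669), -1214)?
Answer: -441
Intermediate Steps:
Add(Add(104, 669), -1214) = Add(773, -1214) = -441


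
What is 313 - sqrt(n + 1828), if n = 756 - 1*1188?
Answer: 313 - 2*sqrt(349) ≈ 275.64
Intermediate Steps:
n = -432 (n = 756 - 1188 = -432)
313 - sqrt(n + 1828) = 313 - sqrt(-432 + 1828) = 313 - sqrt(1396) = 313 - 2*sqrt(349)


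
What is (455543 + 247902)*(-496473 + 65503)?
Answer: -303163691650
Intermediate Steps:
(455543 + 247902)*(-496473 + 65503) = 703445*(-430970) = -303163691650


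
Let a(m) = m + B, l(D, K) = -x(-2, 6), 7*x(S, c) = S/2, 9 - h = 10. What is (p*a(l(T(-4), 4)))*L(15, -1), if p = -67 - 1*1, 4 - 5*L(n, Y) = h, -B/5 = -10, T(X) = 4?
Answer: -23868/7 ≈ -3409.7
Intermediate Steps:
h = -1 (h = 9 - 1*10 = 9 - 10 = -1)
x(S, c) = S/14 (x(S, c) = (S/2)/7 = S/14)
l(D, K) = 1/7 (l(D, K) = -(-2)/14 = -1*(-1/7) = 1/7)
B = 50 (B = -5*(-10) = 50)
L(n, Y) = 1 (L(n, Y) = 4/5 - 1/5*(-1) = 4/5 + 1/5 = 1)
p = -68 (p = -67 - 1 = -68)
a(m) = 50 + m (a(m) = m + 50 = 50 + m)
(p*a(l(T(-4), 4)))*L(15, -1) = -68*(50 + 1/7)*1 = -68*351/7*1 = -23868/7*1 = -23868/7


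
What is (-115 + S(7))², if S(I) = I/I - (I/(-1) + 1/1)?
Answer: 11664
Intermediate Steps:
S(I) = I (S(I) = 1 - (I*(-1) + 1*1) = 1 - (-I + 1) = 1 - (1 - I) = 1 + (-1 + I) = I)
(-115 + S(7))² = (-115 + 7)² = (-108)² = 11664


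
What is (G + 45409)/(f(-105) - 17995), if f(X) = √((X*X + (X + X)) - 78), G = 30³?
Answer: -1302999955/323809288 - 217227*√1193/323809288 ≈ -4.0471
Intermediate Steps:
G = 27000
f(X) = √(-78 + X² + 2*X) (f(X) = √((X² + 2*X) - 78) = √(-78 + X² + 2*X))
(G + 45409)/(f(-105) - 17995) = (27000 + 45409)/(√(-78 + (-105)² + 2*(-105)) - 17995) = 72409/(√(-78 + 11025 - 210) - 17995) = 72409/(√10737 - 17995) = 72409/(3*√1193 - 17995) = 72409/(-17995 + 3*√1193)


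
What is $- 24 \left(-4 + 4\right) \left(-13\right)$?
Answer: $0$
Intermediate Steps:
$- 24 \left(-4 + 4\right) \left(-13\right) = \left(-24\right) 0 \left(-13\right) = 0 \left(-13\right) = 0$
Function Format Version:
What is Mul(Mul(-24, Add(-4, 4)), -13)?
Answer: 0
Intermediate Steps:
Mul(Mul(-24, Add(-4, 4)), -13) = Mul(Mul(-24, 0), -13) = Mul(0, -13) = 0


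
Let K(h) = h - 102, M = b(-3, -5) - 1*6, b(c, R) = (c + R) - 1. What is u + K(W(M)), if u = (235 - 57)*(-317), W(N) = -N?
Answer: -56513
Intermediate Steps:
b(c, R) = -1 + R + c (b(c, R) = (R + c) - 1 = -1 + R + c)
M = -15 (M = (-1 - 5 - 3) - 1*6 = -9 - 6 = -15)
u = -56426 (u = 178*(-317) = -56426)
K(h) = -102 + h
u + K(W(M)) = -56426 + (-102 - 1*(-15)) = -56426 + (-102 + 15) = -56426 - 87 = -56513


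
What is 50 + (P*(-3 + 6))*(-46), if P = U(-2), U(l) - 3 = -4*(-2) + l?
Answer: -1192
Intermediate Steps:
U(l) = 11 + l (U(l) = 3 + (-4*(-2) + l) = 3 + (8 + l) = 11 + l)
P = 9 (P = 11 - 2 = 9)
50 + (P*(-3 + 6))*(-46) = 50 + (9*(-3 + 6))*(-46) = 50 + (9*3)*(-46) = 50 + 27*(-46) = 50 - 1242 = -1192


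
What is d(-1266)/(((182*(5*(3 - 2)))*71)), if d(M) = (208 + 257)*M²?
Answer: 74528154/6461 ≈ 11535.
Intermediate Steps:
d(M) = 465*M²
d(-1266)/(((182*(5*(3 - 2)))*71)) = (465*(-1266)²)/(((182*(5*(3 - 2)))*71)) = (465*1602756)/(((182*(5*1))*71)) = 745281540/(((182*5)*71)) = 745281540/((910*71)) = 745281540/64610 = 745281540*(1/64610) = 74528154/6461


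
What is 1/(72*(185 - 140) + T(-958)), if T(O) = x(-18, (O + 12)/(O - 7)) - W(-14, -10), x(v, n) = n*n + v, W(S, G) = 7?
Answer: 931225/2994783291 ≈ 0.00031095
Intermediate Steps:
x(v, n) = v + n² (x(v, n) = n² + v = v + n²)
T(O) = -25 + (12 + O)²/(-7 + O)² (T(O) = (-18 + ((O + 12)/(O - 7))²) - 1*7 = (-18 + ((12 + O)/(-7 + O))²) - 7 = (-18 + (12 + O)²/(-7 + O)²) - 7 = -25 + (12 + O)²/(-7 + O)²)
1/(72*(185 - 140) + T(-958)) = 1/(72*(185 - 140) + (-25 + (12 - 958)²/(-7 - 958)²)) = 1/(72*45 + (-25 + (-946)²/(-965)²)) = 1/(3240 + (-25 + (1/931225)*894916)) = 1/(3240 + (-25 + 894916/931225)) = 1/(3240 - 22385709/931225) = 1/(2994783291/931225) = 931225/2994783291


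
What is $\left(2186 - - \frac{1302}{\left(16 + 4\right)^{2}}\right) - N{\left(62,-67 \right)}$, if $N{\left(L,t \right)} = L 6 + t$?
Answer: $\frac{376851}{200} \approx 1884.3$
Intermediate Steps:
$N{\left(L,t \right)} = t + 6 L$ ($N{\left(L,t \right)} = 6 L + t = t + 6 L$)
$\left(2186 - - \frac{1302}{\left(16 + 4\right)^{2}}\right) - N{\left(62,-67 \right)} = \left(2186 - - \frac{1302}{\left(16 + 4\right)^{2}}\right) - \left(-67 + 6 \cdot 62\right) = \left(2186 - - \frac{1302}{20^{2}}\right) - \left(-67 + 372\right) = \left(2186 - - \frac{1302}{400}\right) - 305 = \left(2186 - \left(-1302\right) \frac{1}{400}\right) - 305 = \left(2186 - - \frac{651}{200}\right) - 305 = \left(2186 + \frac{651}{200}\right) - 305 = \frac{437851}{200} - 305 = \frac{376851}{200}$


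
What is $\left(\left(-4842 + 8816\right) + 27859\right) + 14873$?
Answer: $46706$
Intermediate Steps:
$\left(\left(-4842 + 8816\right) + 27859\right) + 14873 = \left(3974 + 27859\right) + 14873 = 31833 + 14873 = 46706$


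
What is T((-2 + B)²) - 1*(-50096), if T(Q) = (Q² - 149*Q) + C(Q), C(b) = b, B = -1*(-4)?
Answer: 49520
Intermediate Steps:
B = 4
T(Q) = Q² - 148*Q (T(Q) = (Q² - 149*Q) + Q = Q² - 148*Q)
T((-2 + B)²) - 1*(-50096) = (-2 + 4)²*(-148 + (-2 + 4)²) - 1*(-50096) = 2²*(-148 + 2²) + 50096 = 4*(-148 + 4) + 50096 = 4*(-144) + 50096 = -576 + 50096 = 49520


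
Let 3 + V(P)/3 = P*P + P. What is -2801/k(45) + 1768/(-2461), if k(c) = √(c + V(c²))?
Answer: -1768/2461 - 2801*√1367554/4102662 ≈ -1.5168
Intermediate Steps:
V(P) = -9 + 3*P + 3*P² (V(P) = -9 + 3*(P*P + P) = -9 + 3*(P² + P) = -9 + 3*(P + P²) = -9 + (3*P + 3*P²) = -9 + 3*P + 3*P²)
k(c) = √(-9 + c + 3*c² + 3*c⁴) (k(c) = √(c + (-9 + 3*c² + 3*(c²)²)) = √(c + (-9 + 3*c² + 3*c⁴)) = √(-9 + c + 3*c² + 3*c⁴))
-2801/k(45) + 1768/(-2461) = -2801/√(-9 + 45 + 3*45² + 3*45⁴) + 1768/(-2461) = -2801/√(-9 + 45 + 3*2025 + 3*4100625) + 1768*(-1/2461) = -2801/√(-9 + 45 + 6075 + 12301875) - 1768/2461 = -2801*√1367554/4102662 - 1768/2461 = -1768/2461 - 2801*√1367554/4102662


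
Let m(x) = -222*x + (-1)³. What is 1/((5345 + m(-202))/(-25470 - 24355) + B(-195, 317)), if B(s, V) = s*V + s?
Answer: -49825/3089698438 ≈ -1.6126e-5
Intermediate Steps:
m(x) = -1 - 222*x (m(x) = -222*x - 1 = -1 - 222*x)
B(s, V) = s + V*s (B(s, V) = V*s + s = s + V*s)
1/((5345 + m(-202))/(-25470 - 24355) + B(-195, 317)) = 1/((5345 + (-1 - 222*(-202)))/(-25470 - 24355) - 195*(1 + 317)) = 1/((5345 + (-1 + 44844))/(-49825) - 195*318) = 1/((5345 + 44843)*(-1/49825) - 62010) = 1/(50188*(-1/49825) - 62010) = 1/(-50188/49825 - 62010) = 1/(-3089698438/49825) = -49825/3089698438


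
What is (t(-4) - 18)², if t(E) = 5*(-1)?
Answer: 529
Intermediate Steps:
t(E) = -5
(t(-4) - 18)² = (-5 - 18)² = (-23)² = 529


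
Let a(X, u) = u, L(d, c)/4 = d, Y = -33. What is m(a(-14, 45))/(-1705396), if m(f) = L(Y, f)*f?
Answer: 135/38759 ≈ 0.0034831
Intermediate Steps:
L(d, c) = 4*d
m(f) = -132*f (m(f) = (4*(-33))*f = -132*f)
m(a(-14, 45))/(-1705396) = -132*45/(-1705396) = -5940*(-1/1705396) = 135/38759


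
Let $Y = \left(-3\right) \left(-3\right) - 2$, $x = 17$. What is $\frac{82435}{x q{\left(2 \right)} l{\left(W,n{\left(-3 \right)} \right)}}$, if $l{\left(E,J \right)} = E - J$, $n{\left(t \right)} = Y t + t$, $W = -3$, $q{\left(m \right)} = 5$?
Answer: $\frac{16487}{357} \approx 46.182$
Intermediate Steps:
$Y = 7$ ($Y = 9 - 2 = 7$)
$n{\left(t \right)} = 8 t$ ($n{\left(t \right)} = 7 t + t = 8 t$)
$\frac{82435}{x q{\left(2 \right)} l{\left(W,n{\left(-3 \right)} \right)}} = \frac{82435}{17 \cdot 5 \left(-3 - 8 \left(-3\right)\right)} = \frac{82435}{85 \left(-3 - -24\right)} = \frac{82435}{85 \left(-3 + 24\right)} = \frac{82435}{85 \cdot 21} = \frac{82435}{1785} = 82435 \cdot \frac{1}{1785} = \frac{16487}{357}$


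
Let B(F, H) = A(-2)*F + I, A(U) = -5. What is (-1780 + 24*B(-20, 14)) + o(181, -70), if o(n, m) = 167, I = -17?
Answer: 379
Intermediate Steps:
B(F, H) = -17 - 5*F (B(F, H) = -5*F - 17 = -17 - 5*F)
(-1780 + 24*B(-20, 14)) + o(181, -70) = (-1780 + 24*(-17 - 5*(-20))) + 167 = (-1780 + 24*(-17 + 100)) + 167 = (-1780 + 24*83) + 167 = (-1780 + 1992) + 167 = 212 + 167 = 379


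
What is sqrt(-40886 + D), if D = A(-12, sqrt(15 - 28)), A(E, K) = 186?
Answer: 10*I*sqrt(407) ≈ 201.74*I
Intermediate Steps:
D = 186
sqrt(-40886 + D) = sqrt(-40886 + 186) = sqrt(-40700) = 10*I*sqrt(407)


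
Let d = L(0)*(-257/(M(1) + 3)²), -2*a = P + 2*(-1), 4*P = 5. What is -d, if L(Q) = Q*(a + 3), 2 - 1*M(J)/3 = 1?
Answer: 0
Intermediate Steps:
P = 5/4 (P = (¼)*5 = 5/4 ≈ 1.2500)
M(J) = 3 (M(J) = 6 - 3*1 = 6 - 3 = 3)
a = 3/8 (a = -(5/4 + 2*(-1))/2 = -(5/4 - 2)/2 = -½*(-¾) = 3/8 ≈ 0.37500)
L(Q) = 27*Q/8 (L(Q) = Q*(3/8 + 3) = Q*(27/8) = 27*Q/8)
d = 0 (d = ((27/8)*0)*(-257/(3 + 3)²) = 0*(-257/(6²)) = 0*(-257/36) = 0)
-d = -1*0 = 0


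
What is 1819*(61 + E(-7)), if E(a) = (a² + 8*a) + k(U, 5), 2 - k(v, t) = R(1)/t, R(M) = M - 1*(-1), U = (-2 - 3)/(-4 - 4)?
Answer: 505682/5 ≈ 1.0114e+5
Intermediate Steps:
U = 5/8 (U = -5/(-8) = -5*(-⅛) = 5/8 ≈ 0.62500)
R(M) = 1 + M (R(M) = M + 1 = 1 + M)
k(v, t) = 2 - 2/t (k(v, t) = 2 - (1 + 1)/t = 2 - 2/t)
E(a) = 8/5 + a² + 8*a (E(a) = (a² + 8*a) + (2 - 2/5) = (a² + 8*a) + (2 - 2*⅕) = (a² + 8*a) + (2 - ⅖) = (a² + 8*a) + 8/5 = 8/5 + a² + 8*a)
1819*(61 + E(-7)) = 1819*(61 + (8/5 + (-7)² + 8*(-7))) = 1819*(61 + (8/5 + 49 - 56)) = 1819*(61 - 27/5) = 1819*(278/5) = 505682/5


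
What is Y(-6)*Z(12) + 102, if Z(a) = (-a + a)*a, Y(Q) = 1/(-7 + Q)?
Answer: 102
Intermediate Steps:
Z(a) = 0 (Z(a) = 0*a = 0)
Y(-6)*Z(12) + 102 = 0/(-7 - 6) + 102 = 0/(-13) + 102 = -1/13*0 + 102 = 0 + 102 = 102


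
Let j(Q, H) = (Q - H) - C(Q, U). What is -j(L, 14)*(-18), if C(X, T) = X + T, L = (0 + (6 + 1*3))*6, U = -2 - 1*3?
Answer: -162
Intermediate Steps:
U = -5 (U = -2 - 3 = -5)
L = 54 (L = (0 + (6 + 3))*6 = (0 + 9)*6 = 9*6 = 54)
C(X, T) = T + X
j(Q, H) = 5 - H (j(Q, H) = (Q - H) - (-5 + Q) = (Q - H) + (5 - Q) = 5 - H)
-j(L, 14)*(-18) = -(5 - 1*14)*(-18) = -(5 - 14)*(-18) = -(-9)*(-18) = -1*162 = -162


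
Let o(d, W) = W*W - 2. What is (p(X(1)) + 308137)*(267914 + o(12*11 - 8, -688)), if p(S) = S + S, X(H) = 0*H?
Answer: 228408400072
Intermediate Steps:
X(H) = 0
o(d, W) = -2 + W² (o(d, W) = W² - 2 = -2 + W²)
p(S) = 2*S
(p(X(1)) + 308137)*(267914 + o(12*11 - 8, -688)) = (2*0 + 308137)*(267914 + (-2 + (-688)²)) = (0 + 308137)*(267914 + (-2 + 473344)) = 308137*(267914 + 473342) = 308137*741256 = 228408400072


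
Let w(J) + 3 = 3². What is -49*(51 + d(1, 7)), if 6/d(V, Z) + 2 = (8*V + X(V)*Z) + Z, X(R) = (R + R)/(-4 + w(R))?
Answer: -25137/10 ≈ -2513.7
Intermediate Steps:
w(J) = 6 (w(J) = -3 + 3² = -3 + 9 = 6)
X(R) = R (X(R) = (R + R)/(-4 + 6) = (2*R)/2 = (2*R)*(½) = R)
d(V, Z) = 6/(-2 + Z + 8*V + V*Z) (d(V, Z) = 6/(-2 + ((8*V + V*Z) + Z)) = 6/(-2 + (Z + 8*V + V*Z)) = 6/(-2 + Z + 8*V + V*Z))
-49*(51 + d(1, 7)) = -49*(51 + 6/(-2 + 7 + 8*1 + 1*7)) = -49*(51 + 6/(-2 + 7 + 8 + 7)) = -49*(51 + 6/20) = -49*(51 + 6*(1/20)) = -49*(51 + 3/10) = -49*513/10 = -25137/10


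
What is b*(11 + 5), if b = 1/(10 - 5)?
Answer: 16/5 ≈ 3.2000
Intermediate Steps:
b = 1/5 ≈ 0.20000
b*(11 + 5) = (11 + 5)/5 = (1/5)*16 = 16/5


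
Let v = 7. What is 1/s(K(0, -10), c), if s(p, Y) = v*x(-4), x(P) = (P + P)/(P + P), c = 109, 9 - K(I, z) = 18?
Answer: ⅐ ≈ 0.14286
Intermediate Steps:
K(I, z) = -9 (K(I, z) = 9 - 1*18 = 9 - 18 = -9)
x(P) = 1 (x(P) = (2*P)/((2*P)) = (2*P)*(1/(2*P)) = 1)
s(p, Y) = 7 (s(p, Y) = 7*1 = 7)
1/s(K(0, -10), c) = 1/7 = ⅐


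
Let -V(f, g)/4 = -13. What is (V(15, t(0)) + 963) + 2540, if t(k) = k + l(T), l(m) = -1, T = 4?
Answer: 3555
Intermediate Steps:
t(k) = -1 + k (t(k) = k - 1 = -1 + k)
V(f, g) = 52 (V(f, g) = -4*(-13) = 52)
(V(15, t(0)) + 963) + 2540 = (52 + 963) + 2540 = 1015 + 2540 = 3555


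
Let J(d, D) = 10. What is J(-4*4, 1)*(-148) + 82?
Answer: -1398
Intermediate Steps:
J(-4*4, 1)*(-148) + 82 = 10*(-148) + 82 = -1480 + 82 = -1398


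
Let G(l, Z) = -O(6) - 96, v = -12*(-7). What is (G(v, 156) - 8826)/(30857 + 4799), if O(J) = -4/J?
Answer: -6691/26742 ≈ -0.25021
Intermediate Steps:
v = 84
G(l, Z) = -286/3 (G(l, Z) = -(-4)/6 - 96 = -1*(-⅔) - 96 = ⅔ - 96 = -286/3)
(G(v, 156) - 8826)/(30857 + 4799) = (-286/3 - 8826)/(30857 + 4799) = -26764/3/35656 = -26764/3*1/35656 = -6691/26742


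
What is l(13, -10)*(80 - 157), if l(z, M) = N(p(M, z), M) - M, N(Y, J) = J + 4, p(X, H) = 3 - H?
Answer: -308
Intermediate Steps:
N(Y, J) = 4 + J
l(z, M) = 4 (l(z, M) = (4 + M) - M = 4)
l(13, -10)*(80 - 157) = 4*(80 - 157) = 4*(-77) = -308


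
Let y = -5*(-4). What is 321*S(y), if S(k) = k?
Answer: 6420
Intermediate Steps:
y = 20
321*S(y) = 321*20 = 6420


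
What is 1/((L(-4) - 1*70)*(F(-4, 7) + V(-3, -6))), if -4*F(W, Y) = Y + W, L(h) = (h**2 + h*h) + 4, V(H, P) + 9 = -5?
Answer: 2/1003 ≈ 0.0019940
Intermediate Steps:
V(H, P) = -14 (V(H, P) = -9 - 5 = -14)
L(h) = 4 + 2*h**2 (L(h) = (h**2 + h**2) + 4 = 2*h**2 + 4 = 4 + 2*h**2)
F(W, Y) = -W/4 - Y/4 (F(W, Y) = -(Y + W)/4 = -(W + Y)/4 = -W/4 - Y/4)
1/((L(-4) - 1*70)*(F(-4, 7) + V(-3, -6))) = 1/(((4 + 2*(-4)**2) - 1*70)*((-1/4*(-4) - 1/4*7) - 14)) = 1/(((4 + 2*16) - 70)*((1 - 7/4) - 14)) = 1/(((4 + 32) - 70)*(-3/4 - 14)) = 1/((36 - 70)*(-59/4)) = 1/(-34*(-59/4)) = 1/(1003/2) = 2/1003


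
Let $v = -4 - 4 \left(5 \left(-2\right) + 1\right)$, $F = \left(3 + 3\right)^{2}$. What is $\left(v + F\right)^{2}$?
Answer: $4624$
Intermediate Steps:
$F = 36$ ($F = 6^{2} = 36$)
$v = 32$ ($v = -4 - 4 \left(-10 + 1\right) = -4 - -36 = -4 + 36 = 32$)
$\left(v + F\right)^{2} = \left(32 + 36\right)^{2} = 68^{2} = 4624$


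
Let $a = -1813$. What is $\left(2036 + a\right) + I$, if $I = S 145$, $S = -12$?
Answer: $-1517$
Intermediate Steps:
$I = -1740$ ($I = \left(-12\right) 145 = -1740$)
$\left(2036 + a\right) + I = \left(2036 - 1813\right) - 1740 = 223 - 1740 = -1517$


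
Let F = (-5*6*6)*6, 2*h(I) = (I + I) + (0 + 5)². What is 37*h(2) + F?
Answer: -1087/2 ≈ -543.50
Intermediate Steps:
h(I) = 25/2 + I (h(I) = ((I + I) + (0 + 5)²)/2 = (2*I + 5²)/2 = (2*I + 25)/2 = (25 + 2*I)/2 = 25/2 + I)
F = -1080 (F = -30*6*6 = -180*6 = -1080)
37*h(2) + F = 37*(25/2 + 2) - 1080 = 37*(29/2) - 1080 = 1073/2 - 1080 = -1087/2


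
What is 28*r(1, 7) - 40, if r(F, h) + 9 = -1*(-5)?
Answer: -152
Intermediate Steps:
r(F, h) = -4 (r(F, h) = -9 - 1*(-5) = -9 + 5 = -4)
28*r(1, 7) - 40 = 28*(-4) - 40 = -112 - 40 = -152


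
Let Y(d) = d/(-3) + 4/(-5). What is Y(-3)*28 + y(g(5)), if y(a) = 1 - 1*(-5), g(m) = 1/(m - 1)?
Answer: 58/5 ≈ 11.600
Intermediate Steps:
g(m) = 1/(-1 + m)
Y(d) = -⅘ - d/3 (Y(d) = d*(-⅓) + 4*(-⅕) = -d/3 - ⅘ = -⅘ - d/3)
y(a) = 6 (y(a) = 1 + 5 = 6)
Y(-3)*28 + y(g(5)) = (-⅘ - ⅓*(-3))*28 + 6 = (-⅘ + 1)*28 + 6 = (⅕)*28 + 6 = 28/5 + 6 = 58/5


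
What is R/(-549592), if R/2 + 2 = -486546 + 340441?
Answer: 146107/274796 ≈ 0.53169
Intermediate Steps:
R = -292214 (R = -4 + 2*(-486546 + 340441) = -4 + 2*(-146105) = -4 - 292210 = -292214)
R/(-549592) = -292214/(-549592) = -292214*(-1/549592) = 146107/274796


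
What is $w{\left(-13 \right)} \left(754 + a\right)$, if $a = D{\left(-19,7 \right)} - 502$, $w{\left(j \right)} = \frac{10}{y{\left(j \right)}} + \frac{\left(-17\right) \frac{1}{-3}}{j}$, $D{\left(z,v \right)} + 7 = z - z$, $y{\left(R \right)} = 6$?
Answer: $\frac{3920}{13} \approx 301.54$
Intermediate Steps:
$D{\left(z,v \right)} = -7$ ($D{\left(z,v \right)} = -7 + \left(z - z\right) = -7 + 0 = -7$)
$w{\left(j \right)} = \frac{5}{3} + \frac{17}{3 j}$ ($w{\left(j \right)} = \frac{10}{6} + \frac{\left(-17\right) \frac{1}{-3}}{j} = 10 \cdot \frac{1}{6} + \frac{\left(-17\right) \left(- \frac{1}{3}\right)}{j} = \frac{5}{3} + \frac{17}{3 j}$)
$a = -509$ ($a = -7 - 502 = -509$)
$w{\left(-13 \right)} \left(754 + a\right) = \frac{17 + 5 \left(-13\right)}{3 \left(-13\right)} \left(754 - 509\right) = \frac{1}{3} \left(- \frac{1}{13}\right) \left(17 - 65\right) 245 = \frac{1}{3} \left(- \frac{1}{13}\right) \left(-48\right) 245 = \frac{16}{13} \cdot 245 = \frac{3920}{13}$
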